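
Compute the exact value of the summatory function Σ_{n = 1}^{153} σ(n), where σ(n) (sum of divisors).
Σ_{n ≤ 153} σ(n) = 19290

Compute σ(n) for each 1 ≤ n ≤ 153: σ(1) = 1, σ(2) = 3, σ(3) = 4, σ(4) = 7, σ(5) = 6, σ(6) = 12, σ(7) = 8, σ(8) = 15, σ(9) = 13, σ(10) = 18, σ(11) = 12, σ(12) = 28, σ(13) = 14, σ(14) = 24, σ(15) = 24, σ(16) = 31, σ(17) = 18, σ(18) = 39, σ(19) = 20, σ(20) = 42, σ(21) = 32, σ(22) = 36, σ(23) = 24, σ(24) = 60, σ(25) = 31, σ(26) = 42, σ(27) = 40, σ(28) = 56, σ(29) = 30, σ(30) = 72, σ(31) = 32, σ(32) = 63, σ(33) = 48, σ(34) = 54, σ(35) = 48, σ(36) = 91, σ(37) = 38, σ(38) = 60, σ(39) = 56, σ(40) = 90, σ(41) = 42, σ(42) = 96, σ(43) = 44, σ(44) = 84, σ(45) = 78, σ(46) = 72, σ(47) = 48, σ(48) = 124, σ(49) = 57, σ(50) = 93, σ(51) = 72, σ(52) = 98, σ(53) = 54, σ(54) = 120, σ(55) = 72, σ(56) = 120, σ(57) = 80, σ(58) = 90, σ(59) = 60, σ(60) = 168, σ(61) = 62, σ(62) = 96, σ(63) = 104, σ(64) = 127, σ(65) = 84, σ(66) = 144, σ(67) = 68, σ(68) = 126, σ(69) = 96, σ(70) = 144, σ(71) = 72, σ(72) = 195, σ(73) = 74, σ(74) = 114, σ(75) = 124, σ(76) = 140, σ(77) = 96, σ(78) = 168, σ(79) = 80, σ(80) = 186, σ(81) = 121, σ(82) = 126, σ(83) = 84, σ(84) = 224, σ(85) = 108, σ(86) = 132, σ(87) = 120, σ(88) = 180, σ(89) = 90, σ(90) = 234, σ(91) = 112, σ(92) = 168, σ(93) = 128, σ(94) = 144, σ(95) = 120, σ(96) = 252, σ(97) = 98, σ(98) = 171, σ(99) = 156, σ(100) = 217, σ(101) = 102, σ(102) = 216, σ(103) = 104, σ(104) = 210, σ(105) = 192, σ(106) = 162, σ(107) = 108, σ(108) = 280, σ(109) = 110, σ(110) = 216, σ(111) = 152, σ(112) = 248, σ(113) = 114, σ(114) = 240, σ(115) = 144, σ(116) = 210, σ(117) = 182, σ(118) = 180, σ(119) = 144, σ(120) = 360, σ(121) = 133, σ(122) = 186, σ(123) = 168, σ(124) = 224, σ(125) = 156, σ(126) = 312, σ(127) = 128, σ(128) = 255, σ(129) = 176, σ(130) = 252, σ(131) = 132, σ(132) = 336, σ(133) = 160, σ(134) = 204, σ(135) = 240, σ(136) = 270, σ(137) = 138, σ(138) = 288, σ(139) = 140, σ(140) = 336, σ(141) = 192, σ(142) = 216, σ(143) = 168, σ(144) = 403, σ(145) = 180, σ(146) = 222, σ(147) = 228, σ(148) = 266, σ(149) = 150, σ(150) = 372, σ(151) = 152, σ(152) = 300, σ(153) = 234. Summing all 153 values: 19290. (Average order: Σ_{n ≤ x} σ(n) ~ (π²/12) x². For x = 153, (π²/12)·153² ≈ 19253.13.)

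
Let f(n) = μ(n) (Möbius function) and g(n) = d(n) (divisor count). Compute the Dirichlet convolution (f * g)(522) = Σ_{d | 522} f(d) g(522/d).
(μ * d)(522) = 1

Divisors of 522: [1, 2, 3, 6, 9, 18, 29, 58, 87, 174, 261, 522]. For each d | 522:
  d = 1: μ(1) · d(522/1) = 1 · 12 = 12
  d = 2: μ(2) · d(522/2) = -1 · 6 = -6
  d = 3: μ(3) · d(522/3) = -1 · 8 = -8
  d = 6: μ(6) · d(522/6) = 1 · 4 = 4
  d = 9: μ(9) · d(522/9) = 0 · 4 = 0
  d = 18: μ(18) · d(522/18) = 0 · 2 = 0
  d = 29: μ(29) · d(522/29) = -1 · 6 = -6
  d = 58: μ(58) · d(522/58) = 1 · 3 = 3
  d = 87: μ(87) · d(522/87) = 1 · 4 = 4
  d = 174: μ(174) · d(522/174) = -1 · 2 = -2
  d = 261: μ(261) · d(522/261) = 0 · 2 = 0
  d = 522: μ(522) · d(522/522) = 0 · 1 = 0
Summing: (μ * d)(522) = 12 + -6 + -8 + 4 + 0 + 0 + -6 + 3 + 4 + -2 + 0 + 0 = 1.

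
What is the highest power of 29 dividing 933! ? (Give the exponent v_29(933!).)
v_29(933!) = 33

Legendre's formula: v_p(n!) = Σ_{k ≥ 1} ⌊n / p^k⌋. For p = 29, n = 933, the terms are:
  ⌊933/29^1⌋ = ⌊933/29⌋ = 32
  ⌊933/29^2⌋ = ⌊933/841⌋ = 1
(the next term ⌊933/29^3⌋ = 0, terminating the sum). Summing: v_29(933!) = 32 + 1 = 33.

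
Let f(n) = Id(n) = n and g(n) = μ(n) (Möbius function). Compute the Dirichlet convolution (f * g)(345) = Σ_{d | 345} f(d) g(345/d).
(Id * μ)(345) = 176

Divisors of 345: [1, 3, 5, 15, 23, 69, 115, 345]. For each d | 345:
  d = 1: Id(1) · μ(345/1) = 1 · -1 = -1
  d = 3: Id(3) · μ(345/3) = 3 · 1 = 3
  d = 5: Id(5) · μ(345/5) = 5 · 1 = 5
  d = 15: Id(15) · μ(345/15) = 15 · -1 = -15
  d = 23: Id(23) · μ(345/23) = 23 · 1 = 23
  d = 69: Id(69) · μ(345/69) = 69 · -1 = -69
  d = 115: Id(115) · μ(345/115) = 115 · -1 = -115
  d = 345: Id(345) · μ(345/345) = 345 · 1 = 345
Summing: (Id * μ)(345) = -1 + 3 + 5 + -15 + 23 + -69 + -115 + 345 = 176.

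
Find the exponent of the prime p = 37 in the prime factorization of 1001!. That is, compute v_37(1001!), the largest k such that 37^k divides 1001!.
v_37(1001!) = 27

Legendre's formula: v_p(n!) = Σ_{k ≥ 1} ⌊n / p^k⌋. For p = 37, n = 1001, the terms are:
  ⌊1001/37^1⌋ = ⌊1001/37⌋ = 27
(the next term ⌊1001/37^2⌋ = 0, terminating the sum). Summing: v_37(1001!) = 27 = 27.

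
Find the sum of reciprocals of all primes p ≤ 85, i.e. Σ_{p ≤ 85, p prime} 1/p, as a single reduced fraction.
Σ 1/p = 475714535349241099037539188841003/267064515689275851355624017992790

π(85) = 23, so the primes ≤ 85 are [2, 3, 5, 7, 11, 13, 17, 19, 23, 29, 31, 37, 41, 43, 47, 53, 59, 61, 67, 71, 73, 79, 83]. Summing 1/p over these primes: 475714535349241099037539188841003/267064515689275851355624017992790 ≈ 1.7813. Mertens estimate ln ln(85) + 0.2615 ≈ 1.7527.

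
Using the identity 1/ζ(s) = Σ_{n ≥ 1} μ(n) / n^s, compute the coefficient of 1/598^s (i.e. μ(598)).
μ(598) = -1

Factor n = 598 = 2 · 13 · 23. μ(n) = 0 if any exponent ≥ 2 (not squarefree); otherwise μ(n) = (−1)^{ω(n)} where ω(n) is the number of distinct prime factors. Applying: μ(598) = -1.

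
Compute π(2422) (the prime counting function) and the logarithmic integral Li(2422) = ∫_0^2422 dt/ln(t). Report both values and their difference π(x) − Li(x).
π(2422) = 359;  Li(2422) ≈ 369.62;  π(x) − Li(x) ≈ -10.62.

Direct count of primes ≤ 2422 gives π(2422) = 359. Numerical evaluation of the logarithmic integral gives Li(2422) ≈ 369.62. The difference π(x) − Li(x) ≈ -10.62 is typically negative for small/moderate x (Li(x) overestimates), though Littlewood's theorem shows this sign changes infinitely often.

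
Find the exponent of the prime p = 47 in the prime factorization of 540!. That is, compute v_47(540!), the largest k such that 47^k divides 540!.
v_47(540!) = 11

Legendre's formula: v_p(n!) = Σ_{k ≥ 1} ⌊n / p^k⌋. For p = 47, n = 540, the terms are:
  ⌊540/47^1⌋ = ⌊540/47⌋ = 11
(the next term ⌊540/47^2⌋ = 0, terminating the sum). Summing: v_47(540!) = 11 = 11.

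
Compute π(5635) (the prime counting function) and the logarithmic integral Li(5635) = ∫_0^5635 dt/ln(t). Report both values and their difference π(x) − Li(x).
π(5635) = 739;  Li(5635) ≈ 758.31;  π(x) − Li(x) ≈ -19.31.

Direct count of primes ≤ 5635 gives π(5635) = 739. Numerical evaluation of the logarithmic integral gives Li(5635) ≈ 758.31. The difference π(x) − Li(x) ≈ -19.31 is typically negative for small/moderate x (Li(x) overestimates), though Littlewood's theorem shows this sign changes infinitely often.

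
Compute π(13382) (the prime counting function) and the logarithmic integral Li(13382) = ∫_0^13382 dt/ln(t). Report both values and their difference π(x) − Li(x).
π(13382) = 1587;  Li(13382) ≈ 1607.37;  π(x) − Li(x) ≈ -20.37.

Direct count of primes ≤ 13382 gives π(13382) = 1587. Numerical evaluation of the logarithmic integral gives Li(13382) ≈ 1607.37. The difference π(x) − Li(x) ≈ -20.37 is typically negative for small/moderate x (Li(x) overestimates), though Littlewood's theorem shows this sign changes infinitely often.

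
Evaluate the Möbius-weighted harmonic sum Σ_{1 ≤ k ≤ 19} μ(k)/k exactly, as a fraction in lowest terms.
Σ μ(k)/k = -81988/1616615

Values of μ(k) for 1 ≤ k ≤ 19: μ(1) = 1, μ(2) = -1, μ(3) = -1, μ(5) = -1, μ(6) = 1, μ(7) = -1, μ(10) = 1, μ(11) = -1, μ(13) = -1, μ(14) = 1, μ(15) = 1, μ(17) = -1, μ(19) = -1, with μ = 0 on non-squarefree integers. Summing μ(k)/k for k where μ(k) ≠ 0 gives -81988/1616615 ≈ -0.0507. (PNT ⟺ this sum → 0 as n → ∞.)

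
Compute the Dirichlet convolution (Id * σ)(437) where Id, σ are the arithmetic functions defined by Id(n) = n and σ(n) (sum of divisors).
(Id * σ)(437) = 1833

Divisors of 437: [1, 19, 23, 437]. For each d | 437:
  d = 1: Id(1) · σ(437/1) = 1 · 480 = 480
  d = 19: Id(19) · σ(437/19) = 19 · 24 = 456
  d = 23: Id(23) · σ(437/23) = 23 · 20 = 460
  d = 437: Id(437) · σ(437/437) = 437 · 1 = 437
Summing: (Id * σ)(437) = 480 + 456 + 460 + 437 = 1833.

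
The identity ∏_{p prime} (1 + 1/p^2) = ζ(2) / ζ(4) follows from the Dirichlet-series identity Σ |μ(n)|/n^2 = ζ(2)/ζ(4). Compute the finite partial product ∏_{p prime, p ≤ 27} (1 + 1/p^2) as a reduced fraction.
∏ = 3394003400000/2252055594789

The primes p ≤ 27 are [2, 3, 5, 7, 11, 13, 17, 19, 23]. For each, (1 + 1/p^2) = (p^2 + 1)/p^2. Multiplying these fractions over p ∈ [2, 3, 5, 7, 11, 13, 17, 19, 23] gives 3394003400000/2252055594789. (In the limit P → ∞ this tends to ζ(2)/ζ(4).)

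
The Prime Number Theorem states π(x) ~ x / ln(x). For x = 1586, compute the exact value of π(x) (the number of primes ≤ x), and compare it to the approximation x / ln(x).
π(1586) = 250;  x/ln(x) ≈ 215.23;  relative error ≈ 13.91%.

Directly count primes up to 1586: π(1586) = 250. The PNT approximation gives 1586/ln(1586) ≈ 1586/7.36897 ≈ 215.23. Relative error (π(x) − x/ln(x)) / π(x) ≈ 13.91%; the approximation is known to undercount slightly (Li(x) is a better estimate).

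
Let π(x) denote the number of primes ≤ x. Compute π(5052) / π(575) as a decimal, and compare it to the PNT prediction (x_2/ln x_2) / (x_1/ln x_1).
π(5052)/π(575) = 676/105 ≈ 6.4381;  PNT prediction ≈ 6.5470.

π(575) = 105 and π(5052) = 676, so π(5052)/π(575) ≈ 6.4381. The PNT-predicted ratio is (5052/ln(5052)) / (575/ln(575)) ≈ 6.5470. The two agree to within a few percent, as expected.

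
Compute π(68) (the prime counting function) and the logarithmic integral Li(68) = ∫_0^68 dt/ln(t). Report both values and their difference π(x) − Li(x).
π(68) = 19;  Li(68) ≈ 22.89;  π(x) − Li(x) ≈ -3.89.

Direct count of primes ≤ 68 gives π(68) = 19. Numerical evaluation of the logarithmic integral gives Li(68) ≈ 22.89. The difference π(x) − Li(x) ≈ -3.89 is typically negative for small/moderate x (Li(x) overestimates), though Littlewood's theorem shows this sign changes infinitely often.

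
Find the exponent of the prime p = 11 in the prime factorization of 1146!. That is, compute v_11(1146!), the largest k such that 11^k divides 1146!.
v_11(1146!) = 113

Legendre's formula: v_p(n!) = Σ_{k ≥ 1} ⌊n / p^k⌋. For p = 11, n = 1146, the terms are:
  ⌊1146/11^1⌋ = ⌊1146/11⌋ = 104
  ⌊1146/11^2⌋ = ⌊1146/121⌋ = 9
(the next term ⌊1146/11^3⌋ = 0, terminating the sum). Summing: v_11(1146!) = 104 + 9 = 113.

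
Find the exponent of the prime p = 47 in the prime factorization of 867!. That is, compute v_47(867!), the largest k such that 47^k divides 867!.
v_47(867!) = 18

Legendre's formula: v_p(n!) = Σ_{k ≥ 1} ⌊n / p^k⌋. For p = 47, n = 867, the terms are:
  ⌊867/47^1⌋ = ⌊867/47⌋ = 18
(the next term ⌊867/47^2⌋ = 0, terminating the sum). Summing: v_47(867!) = 18 = 18.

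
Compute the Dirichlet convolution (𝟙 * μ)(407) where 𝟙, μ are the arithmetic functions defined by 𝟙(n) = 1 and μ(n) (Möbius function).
(𝟙 * μ)(407) = 0

Divisors of 407: [1, 11, 37, 407]. For each d | 407:
  d = 1: 𝟙(1) · μ(407/1) = 1 · 1 = 1
  d = 11: 𝟙(11) · μ(407/11) = 1 · -1 = -1
  d = 37: 𝟙(37) · μ(407/37) = 1 · -1 = -1
  d = 407: 𝟙(407) · μ(407/407) = 1 · 1 = 1
Summing: (𝟙 * μ)(407) = 1 + -1 + -1 + 1 = 0.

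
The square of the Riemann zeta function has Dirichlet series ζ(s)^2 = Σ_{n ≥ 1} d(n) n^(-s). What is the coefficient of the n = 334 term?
d(334) = 4

ζ(s)^2 = (Σ 1/m^s)(Σ 1/k^s). The coefficient of 1/n^s in the product is the number of ordered pairs (m, k) with mk = n, which equals d(n). For n = 334, divisors are [1, 2, 167, 334], so d(334) = 4.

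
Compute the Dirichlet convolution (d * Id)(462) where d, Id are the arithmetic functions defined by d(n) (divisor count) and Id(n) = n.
(d * Id)(462) = 2340

Divisors of 462: [1, 2, 3, 6, 7, 11, 14, 21, 22, 33, 42, 66, 77, 154, 231, 462]. For each d | 462:
  d = 1: d(1) · Id(462/1) = 1 · 462 = 462
  d = 2: d(2) · Id(462/2) = 2 · 231 = 462
  d = 3: d(3) · Id(462/3) = 2 · 154 = 308
  d = 6: d(6) · Id(462/6) = 4 · 77 = 308
  d = 7: d(7) · Id(462/7) = 2 · 66 = 132
  d = 11: d(11) · Id(462/11) = 2 · 42 = 84
  d = 14: d(14) · Id(462/14) = 4 · 33 = 132
  d = 21: d(21) · Id(462/21) = 4 · 22 = 88
  d = 22: d(22) · Id(462/22) = 4 · 21 = 84
  d = 33: d(33) · Id(462/33) = 4 · 14 = 56
  d = 42: d(42) · Id(462/42) = 8 · 11 = 88
  d = 66: d(66) · Id(462/66) = 8 · 7 = 56
  d = 77: d(77) · Id(462/77) = 4 · 6 = 24
  d = 154: d(154) · Id(462/154) = 8 · 3 = 24
  d = 231: d(231) · Id(462/231) = 8 · 2 = 16
  d = 462: d(462) · Id(462/462) = 16 · 1 = 16
Summing: (d * Id)(462) = 462 + 462 + 308 + 308 + 132 + 84 + 132 + 88 + 84 + 56 + 88 + 56 + 24 + 24 + 16 + 16 = 2340.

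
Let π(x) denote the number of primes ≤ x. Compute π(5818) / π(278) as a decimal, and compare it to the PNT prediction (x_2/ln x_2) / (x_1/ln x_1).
π(5818)/π(278) = 763/59 ≈ 12.9322;  PNT prediction ≈ 13.5862.

π(278) = 59 and π(5818) = 763, so π(5818)/π(278) ≈ 12.9322. The PNT-predicted ratio is (5818/ln(5818)) / (278/ln(278)) ≈ 13.5862. The two agree to within a few percent, as expected.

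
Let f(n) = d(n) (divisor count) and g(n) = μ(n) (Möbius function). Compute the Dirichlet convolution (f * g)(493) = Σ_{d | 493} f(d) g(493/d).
(d * μ)(493) = 1

Divisors of 493: [1, 17, 29, 493]. For each d | 493:
  d = 1: d(1) · μ(493/1) = 1 · 1 = 1
  d = 17: d(17) · μ(493/17) = 2 · -1 = -2
  d = 29: d(29) · μ(493/29) = 2 · -1 = -2
  d = 493: d(493) · μ(493/493) = 4 · 1 = 4
Summing: (d * μ)(493) = 1 + -2 + -2 + 4 = 1.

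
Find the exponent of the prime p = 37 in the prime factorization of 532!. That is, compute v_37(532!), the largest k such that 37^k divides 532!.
v_37(532!) = 14

Legendre's formula: v_p(n!) = Σ_{k ≥ 1} ⌊n / p^k⌋. For p = 37, n = 532, the terms are:
  ⌊532/37^1⌋ = ⌊532/37⌋ = 14
(the next term ⌊532/37^2⌋ = 0, terminating the sum). Summing: v_37(532!) = 14 = 14.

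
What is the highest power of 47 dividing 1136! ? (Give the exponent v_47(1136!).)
v_47(1136!) = 24

Legendre's formula: v_p(n!) = Σ_{k ≥ 1} ⌊n / p^k⌋. For p = 47, n = 1136, the terms are:
  ⌊1136/47^1⌋ = ⌊1136/47⌋ = 24
(the next term ⌊1136/47^2⌋ = 0, terminating the sum). Summing: v_47(1136!) = 24 = 24.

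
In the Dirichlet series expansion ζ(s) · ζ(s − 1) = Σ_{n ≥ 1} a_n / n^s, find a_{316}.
σ(316) = 560

In the product (Σ m^0/m^s)(Σ k / k^s) = Σ (Σ_{d | n} d) / n^s, the coefficient of 1/n^s is σ(n) = Σ_{d | n} d. For n = 316, divisors are [1, 2, 4, 79, 158, 316]; summing: σ(316) = 560.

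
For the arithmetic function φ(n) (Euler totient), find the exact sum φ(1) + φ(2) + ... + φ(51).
Σ_{n ≤ 51} φ(n) = 806

Compute φ(n) for each 1 ≤ n ≤ 51: φ(1) = 1, φ(2) = 1, φ(3) = 2, φ(4) = 2, φ(5) = 4, φ(6) = 2, φ(7) = 6, φ(8) = 4, φ(9) = 6, φ(10) = 4, φ(11) = 10, φ(12) = 4, φ(13) = 12, φ(14) = 6, φ(15) = 8, φ(16) = 8, φ(17) = 16, φ(18) = 6, φ(19) = 18, φ(20) = 8, φ(21) = 12, φ(22) = 10, φ(23) = 22, φ(24) = 8, φ(25) = 20, φ(26) = 12, φ(27) = 18, φ(28) = 12, φ(29) = 28, φ(30) = 8, φ(31) = 30, φ(32) = 16, φ(33) = 20, φ(34) = 16, φ(35) = 24, φ(36) = 12, φ(37) = 36, φ(38) = 18, φ(39) = 24, φ(40) = 16, φ(41) = 40, φ(42) = 12, φ(43) = 42, φ(44) = 20, φ(45) = 24, φ(46) = 22, φ(47) = 46, φ(48) = 16, φ(49) = 42, φ(50) = 20, φ(51) = 32. Summing all 51 values: 806. (Average order: Σ_{n ≤ x} φ(n) ~ (3/π²) x². For x = 51, (3/π²)·51² ≈ 790.61.)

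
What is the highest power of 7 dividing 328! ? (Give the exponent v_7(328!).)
v_7(328!) = 52

Legendre's formula: v_p(n!) = Σ_{k ≥ 1} ⌊n / p^k⌋. For p = 7, n = 328, the terms are:
  ⌊328/7^1⌋ = ⌊328/7⌋ = 46
  ⌊328/7^2⌋ = ⌊328/49⌋ = 6
(the next term ⌊328/7^3⌋ = 0, terminating the sum). Summing: v_7(328!) = 46 + 6 = 52.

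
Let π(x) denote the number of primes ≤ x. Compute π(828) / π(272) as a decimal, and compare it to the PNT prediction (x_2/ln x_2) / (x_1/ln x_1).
π(828)/π(272) = 144/58 ≈ 2.4828;  PNT prediction ≈ 2.5398.

π(272) = 58 and π(828) = 144, so π(828)/π(272) ≈ 2.4828. The PNT-predicted ratio is (828/ln(828)) / (272/ln(272)) ≈ 2.5398. The two agree to within a few percent, as expected.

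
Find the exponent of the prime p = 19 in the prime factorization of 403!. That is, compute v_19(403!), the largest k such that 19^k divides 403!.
v_19(403!) = 22

Legendre's formula: v_p(n!) = Σ_{k ≥ 1} ⌊n / p^k⌋. For p = 19, n = 403, the terms are:
  ⌊403/19^1⌋ = ⌊403/19⌋ = 21
  ⌊403/19^2⌋ = ⌊403/361⌋ = 1
(the next term ⌊403/19^3⌋ = 0, terminating the sum). Summing: v_19(403!) = 21 + 1 = 22.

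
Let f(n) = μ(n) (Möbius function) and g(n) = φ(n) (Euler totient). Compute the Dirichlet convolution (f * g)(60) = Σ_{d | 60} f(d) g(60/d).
(μ * φ)(60) = 3

Divisors of 60: [1, 2, 3, 4, 5, 6, 10, 12, 15, 20, 30, 60]. For each d | 60:
  d = 1: μ(1) · φ(60/1) = 1 · 16 = 16
  d = 2: μ(2) · φ(60/2) = -1 · 8 = -8
  d = 3: μ(3) · φ(60/3) = -1 · 8 = -8
  d = 4: μ(4) · φ(60/4) = 0 · 8 = 0
  d = 5: μ(5) · φ(60/5) = -1 · 4 = -4
  d = 6: μ(6) · φ(60/6) = 1 · 4 = 4
  d = 10: μ(10) · φ(60/10) = 1 · 2 = 2
  d = 12: μ(12) · φ(60/12) = 0 · 4 = 0
  d = 15: μ(15) · φ(60/15) = 1 · 2 = 2
  d = 20: μ(20) · φ(60/20) = 0 · 2 = 0
  d = 30: μ(30) · φ(60/30) = -1 · 1 = -1
  d = 60: μ(60) · φ(60/60) = 0 · 1 = 0
Summing: (μ * φ)(60) = 16 + -8 + -8 + 0 + -4 + 4 + 2 + 0 + 2 + 0 + -1 + 0 = 3.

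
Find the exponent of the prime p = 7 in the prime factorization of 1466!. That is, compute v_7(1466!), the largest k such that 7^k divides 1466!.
v_7(1466!) = 242

Legendre's formula: v_p(n!) = Σ_{k ≥ 1} ⌊n / p^k⌋. For p = 7, n = 1466, the terms are:
  ⌊1466/7^1⌋ = ⌊1466/7⌋ = 209
  ⌊1466/7^2⌋ = ⌊1466/49⌋ = 29
  ⌊1466/7^3⌋ = ⌊1466/343⌋ = 4
(the next term ⌊1466/7^4⌋ = 0, terminating the sum). Summing: v_7(1466!) = 209 + 29 + 4 = 242.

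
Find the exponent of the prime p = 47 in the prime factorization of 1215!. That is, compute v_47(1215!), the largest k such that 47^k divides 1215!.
v_47(1215!) = 25

Legendre's formula: v_p(n!) = Σ_{k ≥ 1} ⌊n / p^k⌋. For p = 47, n = 1215, the terms are:
  ⌊1215/47^1⌋ = ⌊1215/47⌋ = 25
(the next term ⌊1215/47^2⌋ = 0, terminating the sum). Summing: v_47(1215!) = 25 = 25.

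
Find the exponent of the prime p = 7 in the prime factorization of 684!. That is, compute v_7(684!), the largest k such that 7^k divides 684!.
v_7(684!) = 111

Legendre's formula: v_p(n!) = Σ_{k ≥ 1} ⌊n / p^k⌋. For p = 7, n = 684, the terms are:
  ⌊684/7^1⌋ = ⌊684/7⌋ = 97
  ⌊684/7^2⌋ = ⌊684/49⌋ = 13
  ⌊684/7^3⌋ = ⌊684/343⌋ = 1
(the next term ⌊684/7^4⌋ = 0, terminating the sum). Summing: v_7(684!) = 97 + 13 + 1 = 111.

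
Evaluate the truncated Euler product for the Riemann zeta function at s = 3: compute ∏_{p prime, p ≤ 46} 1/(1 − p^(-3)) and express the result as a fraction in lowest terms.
∏ = 11622300127850926153432227486340003/9669167824002218213355442162630656

The primes p ≤ 46 are [2, 3, 5, 7, 11, 13, 17, 19, 23, 29, 31, 37, 41, 43]. For each prime, (1 − 1/p^3)^(-1) = p^3 / (p^3 − 1). The product is (1 − 1/2^3)^(-1), (1 − 1/3^3)^(-1), (1 − 1/5^3)^(-1), (1 − 1/7^3)^(-1), (1 − 1/11^3)^(-1), (1 − 1/13^3)^(-1), (1 − 1/17^3)^(-1), (1 − 1/19^3)^(-1), (1 − 1/23^3)^(-1), (1 − 1/29^3)^(-1), (1 − 1/31^3)^(-1), (1 − 1/37^3)^(-1), (1 − 1/41^3)^(-1), (1 − 1/43^3)^(-1) = ∏ p^3 / (p^3 − 1) = 11622300127850926153432227486340003/9669167824002218213355442162630656.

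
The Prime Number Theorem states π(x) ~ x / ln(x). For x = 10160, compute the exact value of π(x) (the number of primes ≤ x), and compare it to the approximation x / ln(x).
π(10160) = 1247;  x/ln(x) ≈ 1101.21;  relative error ≈ 11.69%.

Directly count primes up to 10160: π(10160) = 1247. The PNT approximation gives 10160/ln(10160) ≈ 10160/9.22621 ≈ 1101.21. Relative error (π(x) − x/ln(x)) / π(x) ≈ 11.69%; the approximation is known to undercount slightly (Li(x) is a better estimate).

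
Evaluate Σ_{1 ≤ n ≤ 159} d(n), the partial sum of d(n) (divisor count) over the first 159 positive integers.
Σ_{n ≤ 159} d(n) = 830

Compute d(n) for each 1 ≤ n ≤ 159: d(1) = 1, d(2) = 2, d(3) = 2, d(4) = 3, d(5) = 2, d(6) = 4, d(7) = 2, d(8) = 4, d(9) = 3, d(10) = 4, d(11) = 2, d(12) = 6, d(13) = 2, d(14) = 4, d(15) = 4, d(16) = 5, d(17) = 2, d(18) = 6, d(19) = 2, d(20) = 6, d(21) = 4, d(22) = 4, d(23) = 2, d(24) = 8, d(25) = 3, d(26) = 4, d(27) = 4, d(28) = 6, d(29) = 2, d(30) = 8, d(31) = 2, d(32) = 6, d(33) = 4, d(34) = 4, d(35) = 4, d(36) = 9, d(37) = 2, d(38) = 4, d(39) = 4, d(40) = 8, d(41) = 2, d(42) = 8, d(43) = 2, d(44) = 6, d(45) = 6, d(46) = 4, d(47) = 2, d(48) = 10, d(49) = 3, d(50) = 6, d(51) = 4, d(52) = 6, d(53) = 2, d(54) = 8, d(55) = 4, d(56) = 8, d(57) = 4, d(58) = 4, d(59) = 2, d(60) = 12, d(61) = 2, d(62) = 4, d(63) = 6, d(64) = 7, d(65) = 4, d(66) = 8, d(67) = 2, d(68) = 6, d(69) = 4, d(70) = 8, d(71) = 2, d(72) = 12, d(73) = 2, d(74) = 4, d(75) = 6, d(76) = 6, d(77) = 4, d(78) = 8, d(79) = 2, d(80) = 10, d(81) = 5, d(82) = 4, d(83) = 2, d(84) = 12, d(85) = 4, d(86) = 4, d(87) = 4, d(88) = 8, d(89) = 2, d(90) = 12, d(91) = 4, d(92) = 6, d(93) = 4, d(94) = 4, d(95) = 4, d(96) = 12, d(97) = 2, d(98) = 6, d(99) = 6, d(100) = 9, d(101) = 2, d(102) = 8, d(103) = 2, d(104) = 8, d(105) = 8, d(106) = 4, d(107) = 2, d(108) = 12, d(109) = 2, d(110) = 8, d(111) = 4, d(112) = 10, d(113) = 2, d(114) = 8, d(115) = 4, d(116) = 6, d(117) = 6, d(118) = 4, d(119) = 4, d(120) = 16, d(121) = 3, d(122) = 4, d(123) = 4, d(124) = 6, d(125) = 4, d(126) = 12, d(127) = 2, d(128) = 8, d(129) = 4, d(130) = 8, d(131) = 2, d(132) = 12, d(133) = 4, d(134) = 4, d(135) = 8, d(136) = 8, d(137) = 2, d(138) = 8, d(139) = 2, d(140) = 12, d(141) = 4, d(142) = 4, d(143) = 4, d(144) = 15, d(145) = 4, d(146) = 4, d(147) = 6, d(148) = 6, d(149) = 2, d(150) = 12, d(151) = 2, d(152) = 8, d(153) = 6, d(154) = 8, d(155) = 4, d(156) = 12, d(157) = 2, d(158) = 4, d(159) = 4. Summing all 159 values: 830. (Dirichlet's divisor formula: Σ_{n ≤ x} d(n) = x ln(x) + (2γ − 1) x + O(√x). For x = 159, the asymptotic estimate is ≈ 830.51.)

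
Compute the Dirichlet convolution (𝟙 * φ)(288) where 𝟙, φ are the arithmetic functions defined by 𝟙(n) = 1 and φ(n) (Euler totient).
(𝟙 * φ)(288) = 288

Divisors of 288: [1, 2, 3, 4, 6, 8, 9, 12, 16, 18, 24, 32, 36, 48, 72, 96, 144, 288]. For each d | 288:
  d = 1: 𝟙(1) · φ(288/1) = 1 · 96 = 96
  d = 2: 𝟙(2) · φ(288/2) = 1 · 48 = 48
  d = 3: 𝟙(3) · φ(288/3) = 1 · 32 = 32
  d = 4: 𝟙(4) · φ(288/4) = 1 · 24 = 24
  d = 6: 𝟙(6) · φ(288/6) = 1 · 16 = 16
  d = 8: 𝟙(8) · φ(288/8) = 1 · 12 = 12
  d = 9: 𝟙(9) · φ(288/9) = 1 · 16 = 16
  d = 12: 𝟙(12) · φ(288/12) = 1 · 8 = 8
  d = 16: 𝟙(16) · φ(288/16) = 1 · 6 = 6
  d = 18: 𝟙(18) · φ(288/18) = 1 · 8 = 8
  d = 24: 𝟙(24) · φ(288/24) = 1 · 4 = 4
  d = 32: 𝟙(32) · φ(288/32) = 1 · 6 = 6
  d = 36: 𝟙(36) · φ(288/36) = 1 · 4 = 4
  d = 48: 𝟙(48) · φ(288/48) = 1 · 2 = 2
  d = 72: 𝟙(72) · φ(288/72) = 1 · 2 = 2
  d = 96: 𝟙(96) · φ(288/96) = 1 · 2 = 2
  d = 144: 𝟙(144) · φ(288/144) = 1 · 1 = 1
  d = 288: 𝟙(288) · φ(288/288) = 1 · 1 = 1
Summing: (𝟙 * φ)(288) = 96 + 48 + 32 + 24 + 16 + 12 + 16 + 8 + 6 + 8 + 4 + 6 + 4 + 2 + 2 + 2 + 1 + 1 = 288.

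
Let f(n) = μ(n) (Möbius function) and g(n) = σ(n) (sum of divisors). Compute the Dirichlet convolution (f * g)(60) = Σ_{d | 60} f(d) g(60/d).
(μ * σ)(60) = 60

Divisors of 60: [1, 2, 3, 4, 5, 6, 10, 12, 15, 20, 30, 60]. For each d | 60:
  d = 1: μ(1) · σ(60/1) = 1 · 168 = 168
  d = 2: μ(2) · σ(60/2) = -1 · 72 = -72
  d = 3: μ(3) · σ(60/3) = -1 · 42 = -42
  d = 4: μ(4) · σ(60/4) = 0 · 24 = 0
  d = 5: μ(5) · σ(60/5) = -1 · 28 = -28
  d = 6: μ(6) · σ(60/6) = 1 · 18 = 18
  d = 10: μ(10) · σ(60/10) = 1 · 12 = 12
  d = 12: μ(12) · σ(60/12) = 0 · 6 = 0
  d = 15: μ(15) · σ(60/15) = 1 · 7 = 7
  d = 20: μ(20) · σ(60/20) = 0 · 4 = 0
  d = 30: μ(30) · σ(60/30) = -1 · 3 = -3
  d = 60: μ(60) · σ(60/60) = 0 · 1 = 0
Summing: (μ * σ)(60) = 168 + -72 + -42 + 0 + -28 + 18 + 12 + 0 + 7 + 0 + -3 + 0 = 60.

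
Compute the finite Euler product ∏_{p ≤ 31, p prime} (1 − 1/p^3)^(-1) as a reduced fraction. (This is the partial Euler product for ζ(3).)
∏ = 209363023479599225665/174187638420315512832

The primes p ≤ 31 are [2, 3, 5, 7, 11, 13, 17, 19, 23, 29, 31]. For each prime, (1 − 1/p^3)^(-1) = p^3 / (p^3 − 1). The product is (1 − 1/2^3)^(-1), (1 − 1/3^3)^(-1), (1 − 1/5^3)^(-1), (1 − 1/7^3)^(-1), (1 − 1/11^3)^(-1), (1 − 1/13^3)^(-1), (1 − 1/17^3)^(-1), (1 − 1/19^3)^(-1), (1 − 1/23^3)^(-1), (1 − 1/29^3)^(-1), (1 − 1/31^3)^(-1) = ∏ p^3 / (p^3 − 1) = 209363023479599225665/174187638420315512832.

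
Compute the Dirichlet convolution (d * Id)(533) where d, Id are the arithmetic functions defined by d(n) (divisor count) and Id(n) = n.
(d * Id)(533) = 645

Divisors of 533: [1, 13, 41, 533]. For each d | 533:
  d = 1: d(1) · Id(533/1) = 1 · 533 = 533
  d = 13: d(13) · Id(533/13) = 2 · 41 = 82
  d = 41: d(41) · Id(533/41) = 2 · 13 = 26
  d = 533: d(533) · Id(533/533) = 4 · 1 = 4
Summing: (d * Id)(533) = 533 + 82 + 26 + 4 = 645.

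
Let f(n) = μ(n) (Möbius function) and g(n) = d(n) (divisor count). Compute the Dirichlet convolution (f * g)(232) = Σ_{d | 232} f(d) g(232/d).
(μ * d)(232) = 1

Divisors of 232: [1, 2, 4, 8, 29, 58, 116, 232]. For each d | 232:
  d = 1: μ(1) · d(232/1) = 1 · 8 = 8
  d = 2: μ(2) · d(232/2) = -1 · 6 = -6
  d = 4: μ(4) · d(232/4) = 0 · 4 = 0
  d = 8: μ(8) · d(232/8) = 0 · 2 = 0
  d = 29: μ(29) · d(232/29) = -1 · 4 = -4
  d = 58: μ(58) · d(232/58) = 1 · 3 = 3
  d = 116: μ(116) · d(232/116) = 0 · 2 = 0
  d = 232: μ(232) · d(232/232) = 0 · 1 = 0
Summing: (μ * d)(232) = 8 + -6 + 0 + 0 + -4 + 3 + 0 + 0 = 1.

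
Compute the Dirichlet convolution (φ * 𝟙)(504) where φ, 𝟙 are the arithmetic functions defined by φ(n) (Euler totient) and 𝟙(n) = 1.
(φ * 𝟙)(504) = 504

Divisors of 504: [1, 2, 3, 4, 6, 7, 8, 9, 12, 14, 18, 21, 24, 28, 36, 42, 56, 63, 72, 84, 126, 168, 252, 504]. For each d | 504:
  d = 1: φ(1) · 𝟙(504/1) = 1 · 1 = 1
  d = 2: φ(2) · 𝟙(504/2) = 1 · 1 = 1
  d = 3: φ(3) · 𝟙(504/3) = 2 · 1 = 2
  d = 4: φ(4) · 𝟙(504/4) = 2 · 1 = 2
  d = 6: φ(6) · 𝟙(504/6) = 2 · 1 = 2
  d = 7: φ(7) · 𝟙(504/7) = 6 · 1 = 6
  d = 8: φ(8) · 𝟙(504/8) = 4 · 1 = 4
  d = 9: φ(9) · 𝟙(504/9) = 6 · 1 = 6
  d = 12: φ(12) · 𝟙(504/12) = 4 · 1 = 4
  d = 14: φ(14) · 𝟙(504/14) = 6 · 1 = 6
  d = 18: φ(18) · 𝟙(504/18) = 6 · 1 = 6
  d = 21: φ(21) · 𝟙(504/21) = 12 · 1 = 12
  d = 24: φ(24) · 𝟙(504/24) = 8 · 1 = 8
  d = 28: φ(28) · 𝟙(504/28) = 12 · 1 = 12
  d = 36: φ(36) · 𝟙(504/36) = 12 · 1 = 12
  d = 42: φ(42) · 𝟙(504/42) = 12 · 1 = 12
  d = 56: φ(56) · 𝟙(504/56) = 24 · 1 = 24
  d = 63: φ(63) · 𝟙(504/63) = 36 · 1 = 36
  d = 72: φ(72) · 𝟙(504/72) = 24 · 1 = 24
  d = 84: φ(84) · 𝟙(504/84) = 24 · 1 = 24
  d = 126: φ(126) · 𝟙(504/126) = 36 · 1 = 36
  d = 168: φ(168) · 𝟙(504/168) = 48 · 1 = 48
  d = 252: φ(252) · 𝟙(504/252) = 72 · 1 = 72
  d = 504: φ(504) · 𝟙(504/504) = 144 · 1 = 144
Summing: (φ * 𝟙)(504) = 1 + 1 + 2 + 2 + 2 + 6 + 4 + 6 + 4 + 6 + 6 + 12 + 8 + 12 + 12 + 12 + 24 + 36 + 24 + 24 + 36 + 48 + 72 + 144 = 504.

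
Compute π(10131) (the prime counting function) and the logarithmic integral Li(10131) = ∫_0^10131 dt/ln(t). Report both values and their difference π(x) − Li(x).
π(10131) = 1242;  Li(10131) ≈ 1260.35;  π(x) − Li(x) ≈ -18.35.

Direct count of primes ≤ 10131 gives π(10131) = 1242. Numerical evaluation of the logarithmic integral gives Li(10131) ≈ 1260.35. The difference π(x) − Li(x) ≈ -18.35 is typically negative for small/moderate x (Li(x) overestimates), though Littlewood's theorem shows this sign changes infinitely often.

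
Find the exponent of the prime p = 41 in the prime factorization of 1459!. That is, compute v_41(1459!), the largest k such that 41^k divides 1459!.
v_41(1459!) = 35

Legendre's formula: v_p(n!) = Σ_{k ≥ 1} ⌊n / p^k⌋. For p = 41, n = 1459, the terms are:
  ⌊1459/41^1⌋ = ⌊1459/41⌋ = 35
(the next term ⌊1459/41^2⌋ = 0, terminating the sum). Summing: v_41(1459!) = 35 = 35.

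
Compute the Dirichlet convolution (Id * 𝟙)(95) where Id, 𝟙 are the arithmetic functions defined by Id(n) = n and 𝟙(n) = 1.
(Id * 𝟙)(95) = 120

Divisors of 95: [1, 5, 19, 95]. For each d | 95:
  d = 1: Id(1) · 𝟙(95/1) = 1 · 1 = 1
  d = 5: Id(5) · 𝟙(95/5) = 5 · 1 = 5
  d = 19: Id(19) · 𝟙(95/19) = 19 · 1 = 19
  d = 95: Id(95) · 𝟙(95/95) = 95 · 1 = 95
Summing: (Id * 𝟙)(95) = 1 + 5 + 19 + 95 = 120.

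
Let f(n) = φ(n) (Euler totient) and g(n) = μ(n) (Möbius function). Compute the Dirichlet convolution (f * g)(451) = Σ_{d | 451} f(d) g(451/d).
(φ * μ)(451) = 351

Divisors of 451: [1, 11, 41, 451]. For each d | 451:
  d = 1: φ(1) · μ(451/1) = 1 · 1 = 1
  d = 11: φ(11) · μ(451/11) = 10 · -1 = -10
  d = 41: φ(41) · μ(451/41) = 40 · -1 = -40
  d = 451: φ(451) · μ(451/451) = 400 · 1 = 400
Summing: (φ * μ)(451) = 1 + -10 + -40 + 400 = 351.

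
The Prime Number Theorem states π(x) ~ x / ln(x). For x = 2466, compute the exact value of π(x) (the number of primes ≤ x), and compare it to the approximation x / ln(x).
π(2466) = 364;  x/ln(x) ≈ 315.73;  relative error ≈ 13.26%.

Directly count primes up to 2466: π(2466) = 364. The PNT approximation gives 2466/ln(2466) ≈ 2466/7.81035 ≈ 315.73. Relative error (π(x) − x/ln(x)) / π(x) ≈ 13.26%; the approximation is known to undercount slightly (Li(x) is a better estimate).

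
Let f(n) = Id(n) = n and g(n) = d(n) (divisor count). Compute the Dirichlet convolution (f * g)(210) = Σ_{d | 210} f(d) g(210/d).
(Id * d)(210) = 1260

Divisors of 210: [1, 2, 3, 5, 6, 7, 10, 14, 15, 21, 30, 35, 42, 70, 105, 210]. For each d | 210:
  d = 1: Id(1) · d(210/1) = 1 · 16 = 16
  d = 2: Id(2) · d(210/2) = 2 · 8 = 16
  d = 3: Id(3) · d(210/3) = 3 · 8 = 24
  d = 5: Id(5) · d(210/5) = 5 · 8 = 40
  d = 6: Id(6) · d(210/6) = 6 · 4 = 24
  d = 7: Id(7) · d(210/7) = 7 · 8 = 56
  d = 10: Id(10) · d(210/10) = 10 · 4 = 40
  d = 14: Id(14) · d(210/14) = 14 · 4 = 56
  d = 15: Id(15) · d(210/15) = 15 · 4 = 60
  d = 21: Id(21) · d(210/21) = 21 · 4 = 84
  d = 30: Id(30) · d(210/30) = 30 · 2 = 60
  d = 35: Id(35) · d(210/35) = 35 · 4 = 140
  d = 42: Id(42) · d(210/42) = 42 · 2 = 84
  d = 70: Id(70) · d(210/70) = 70 · 2 = 140
  d = 105: Id(105) · d(210/105) = 105 · 2 = 210
  d = 210: Id(210) · d(210/210) = 210 · 1 = 210
Summing: (Id * d)(210) = 16 + 16 + 24 + 40 + 24 + 56 + 40 + 56 + 60 + 84 + 60 + 140 + 84 + 140 + 210 + 210 = 1260.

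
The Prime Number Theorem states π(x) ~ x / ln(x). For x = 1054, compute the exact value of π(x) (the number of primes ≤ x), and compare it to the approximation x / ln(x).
π(1054) = 177;  x/ln(x) ≈ 151.43;  relative error ≈ 14.45%.

Directly count primes up to 1054: π(1054) = 177. The PNT approximation gives 1054/ln(1054) ≈ 1054/6.96035 ≈ 151.43. Relative error (π(x) − x/ln(x)) / π(x) ≈ 14.45%; the approximation is known to undercount slightly (Li(x) is a better estimate).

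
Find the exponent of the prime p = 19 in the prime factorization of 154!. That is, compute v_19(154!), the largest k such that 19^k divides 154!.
v_19(154!) = 8

Legendre's formula: v_p(n!) = Σ_{k ≥ 1} ⌊n / p^k⌋. For p = 19, n = 154, the terms are:
  ⌊154/19^1⌋ = ⌊154/19⌋ = 8
(the next term ⌊154/19^2⌋ = 0, terminating the sum). Summing: v_19(154!) = 8 = 8.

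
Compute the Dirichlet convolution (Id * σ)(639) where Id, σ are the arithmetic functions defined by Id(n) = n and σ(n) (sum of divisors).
(Id * σ)(639) = 4862

Divisors of 639: [1, 3, 9, 71, 213, 639]. For each d | 639:
  d = 1: Id(1) · σ(639/1) = 1 · 936 = 936
  d = 3: Id(3) · σ(639/3) = 3 · 288 = 864
  d = 9: Id(9) · σ(639/9) = 9 · 72 = 648
  d = 71: Id(71) · σ(639/71) = 71 · 13 = 923
  d = 213: Id(213) · σ(639/213) = 213 · 4 = 852
  d = 639: Id(639) · σ(639/639) = 639 · 1 = 639
Summing: (Id * σ)(639) = 936 + 864 + 648 + 923 + 852 + 639 = 4862.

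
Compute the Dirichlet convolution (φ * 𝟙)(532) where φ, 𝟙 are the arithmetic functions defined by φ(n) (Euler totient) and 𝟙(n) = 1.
(φ * 𝟙)(532) = 532

Divisors of 532: [1, 2, 4, 7, 14, 19, 28, 38, 76, 133, 266, 532]. For each d | 532:
  d = 1: φ(1) · 𝟙(532/1) = 1 · 1 = 1
  d = 2: φ(2) · 𝟙(532/2) = 1 · 1 = 1
  d = 4: φ(4) · 𝟙(532/4) = 2 · 1 = 2
  d = 7: φ(7) · 𝟙(532/7) = 6 · 1 = 6
  d = 14: φ(14) · 𝟙(532/14) = 6 · 1 = 6
  d = 19: φ(19) · 𝟙(532/19) = 18 · 1 = 18
  d = 28: φ(28) · 𝟙(532/28) = 12 · 1 = 12
  d = 38: φ(38) · 𝟙(532/38) = 18 · 1 = 18
  d = 76: φ(76) · 𝟙(532/76) = 36 · 1 = 36
  d = 133: φ(133) · 𝟙(532/133) = 108 · 1 = 108
  d = 266: φ(266) · 𝟙(532/266) = 108 · 1 = 108
  d = 532: φ(532) · 𝟙(532/532) = 216 · 1 = 216
Summing: (φ * 𝟙)(532) = 1 + 1 + 2 + 6 + 6 + 18 + 12 + 18 + 36 + 108 + 108 + 216 = 532.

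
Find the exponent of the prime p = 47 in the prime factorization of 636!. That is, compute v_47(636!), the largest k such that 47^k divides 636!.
v_47(636!) = 13

Legendre's formula: v_p(n!) = Σ_{k ≥ 1} ⌊n / p^k⌋. For p = 47, n = 636, the terms are:
  ⌊636/47^1⌋ = ⌊636/47⌋ = 13
(the next term ⌊636/47^2⌋ = 0, terminating the sum). Summing: v_47(636!) = 13 = 13.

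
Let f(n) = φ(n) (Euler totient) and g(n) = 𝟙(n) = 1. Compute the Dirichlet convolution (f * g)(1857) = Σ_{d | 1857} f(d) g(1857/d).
(φ * 𝟙)(1857) = 1857

Divisors of 1857: [1, 3, 619, 1857]. For each d | 1857:
  d = 1: φ(1) · 𝟙(1857/1) = 1 · 1 = 1
  d = 3: φ(3) · 𝟙(1857/3) = 2 · 1 = 2
  d = 619: φ(619) · 𝟙(1857/619) = 618 · 1 = 618
  d = 1857: φ(1857) · 𝟙(1857/1857) = 1236 · 1 = 1236
Summing: (φ * 𝟙)(1857) = 1 + 2 + 618 + 1236 = 1857.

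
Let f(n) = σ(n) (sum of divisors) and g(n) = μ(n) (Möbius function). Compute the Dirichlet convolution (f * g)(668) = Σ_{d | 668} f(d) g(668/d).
(σ * μ)(668) = 668

Divisors of 668: [1, 2, 4, 167, 334, 668]. For each d | 668:
  d = 1: σ(1) · μ(668/1) = 1 · 0 = 0
  d = 2: σ(2) · μ(668/2) = 3 · 1 = 3
  d = 4: σ(4) · μ(668/4) = 7 · -1 = -7
  d = 167: σ(167) · μ(668/167) = 168 · 0 = 0
  d = 334: σ(334) · μ(668/334) = 504 · -1 = -504
  d = 668: σ(668) · μ(668/668) = 1176 · 1 = 1176
Summing: (σ * μ)(668) = 0 + 3 + -7 + 0 + -504 + 1176 = 668.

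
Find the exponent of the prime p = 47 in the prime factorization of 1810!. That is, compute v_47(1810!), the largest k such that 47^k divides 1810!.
v_47(1810!) = 38

Legendre's formula: v_p(n!) = Σ_{k ≥ 1} ⌊n / p^k⌋. For p = 47, n = 1810, the terms are:
  ⌊1810/47^1⌋ = ⌊1810/47⌋ = 38
(the next term ⌊1810/47^2⌋ = 0, terminating the sum). Summing: v_47(1810!) = 38 = 38.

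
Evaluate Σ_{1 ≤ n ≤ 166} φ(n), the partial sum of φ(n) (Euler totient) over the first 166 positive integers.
Σ_{n ≤ 166} φ(n) = 8396

Compute φ(n) for each 1 ≤ n ≤ 166: φ(1) = 1, φ(2) = 1, φ(3) = 2, φ(4) = 2, φ(5) = 4, φ(6) = 2, φ(7) = 6, φ(8) = 4, φ(9) = 6, φ(10) = 4, φ(11) = 10, φ(12) = 4, φ(13) = 12, φ(14) = 6, φ(15) = 8, φ(16) = 8, φ(17) = 16, φ(18) = 6, φ(19) = 18, φ(20) = 8, φ(21) = 12, φ(22) = 10, φ(23) = 22, φ(24) = 8, φ(25) = 20, φ(26) = 12, φ(27) = 18, φ(28) = 12, φ(29) = 28, φ(30) = 8, φ(31) = 30, φ(32) = 16, φ(33) = 20, φ(34) = 16, φ(35) = 24, φ(36) = 12, φ(37) = 36, φ(38) = 18, φ(39) = 24, φ(40) = 16, φ(41) = 40, φ(42) = 12, φ(43) = 42, φ(44) = 20, φ(45) = 24, φ(46) = 22, φ(47) = 46, φ(48) = 16, φ(49) = 42, φ(50) = 20, φ(51) = 32, φ(52) = 24, φ(53) = 52, φ(54) = 18, φ(55) = 40, φ(56) = 24, φ(57) = 36, φ(58) = 28, φ(59) = 58, φ(60) = 16, φ(61) = 60, φ(62) = 30, φ(63) = 36, φ(64) = 32, φ(65) = 48, φ(66) = 20, φ(67) = 66, φ(68) = 32, φ(69) = 44, φ(70) = 24, φ(71) = 70, φ(72) = 24, φ(73) = 72, φ(74) = 36, φ(75) = 40, φ(76) = 36, φ(77) = 60, φ(78) = 24, φ(79) = 78, φ(80) = 32, φ(81) = 54, φ(82) = 40, φ(83) = 82, φ(84) = 24, φ(85) = 64, φ(86) = 42, φ(87) = 56, φ(88) = 40, φ(89) = 88, φ(90) = 24, φ(91) = 72, φ(92) = 44, φ(93) = 60, φ(94) = 46, φ(95) = 72, φ(96) = 32, φ(97) = 96, φ(98) = 42, φ(99) = 60, φ(100) = 40, φ(101) = 100, φ(102) = 32, φ(103) = 102, φ(104) = 48, φ(105) = 48, φ(106) = 52, φ(107) = 106, φ(108) = 36, φ(109) = 108, φ(110) = 40, φ(111) = 72, φ(112) = 48, φ(113) = 112, φ(114) = 36, φ(115) = 88, φ(116) = 56, φ(117) = 72, φ(118) = 58, φ(119) = 96, φ(120) = 32, φ(121) = 110, φ(122) = 60, φ(123) = 80, φ(124) = 60, φ(125) = 100, φ(126) = 36, φ(127) = 126, φ(128) = 64, φ(129) = 84, φ(130) = 48, φ(131) = 130, φ(132) = 40, φ(133) = 108, φ(134) = 66, φ(135) = 72, φ(136) = 64, φ(137) = 136, φ(138) = 44, φ(139) = 138, φ(140) = 48, φ(141) = 92, φ(142) = 70, φ(143) = 120, φ(144) = 48, φ(145) = 112, φ(146) = 72, φ(147) = 84, φ(148) = 72, φ(149) = 148, φ(150) = 40, φ(151) = 150, φ(152) = 72, φ(153) = 96, φ(154) = 60, φ(155) = 120, φ(156) = 48, φ(157) = 156, φ(158) = 78, φ(159) = 104, φ(160) = 64, φ(161) = 132, φ(162) = 54, φ(163) = 162, φ(164) = 80, φ(165) = 80, φ(166) = 82. Summing all 166 values: 8396. (Average order: Σ_{n ≤ x} φ(n) ~ (3/π²) x². For x = 166, (3/π²)·166² ≈ 8376.02.)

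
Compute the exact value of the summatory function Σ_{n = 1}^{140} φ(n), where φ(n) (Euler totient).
Σ_{n ≤ 140} φ(n) = 6000

Compute φ(n) for each 1 ≤ n ≤ 140: φ(1) = 1, φ(2) = 1, φ(3) = 2, φ(4) = 2, φ(5) = 4, φ(6) = 2, φ(7) = 6, φ(8) = 4, φ(9) = 6, φ(10) = 4, φ(11) = 10, φ(12) = 4, φ(13) = 12, φ(14) = 6, φ(15) = 8, φ(16) = 8, φ(17) = 16, φ(18) = 6, φ(19) = 18, φ(20) = 8, φ(21) = 12, φ(22) = 10, φ(23) = 22, φ(24) = 8, φ(25) = 20, φ(26) = 12, φ(27) = 18, φ(28) = 12, φ(29) = 28, φ(30) = 8, φ(31) = 30, φ(32) = 16, φ(33) = 20, φ(34) = 16, φ(35) = 24, φ(36) = 12, φ(37) = 36, φ(38) = 18, φ(39) = 24, φ(40) = 16, φ(41) = 40, φ(42) = 12, φ(43) = 42, φ(44) = 20, φ(45) = 24, φ(46) = 22, φ(47) = 46, φ(48) = 16, φ(49) = 42, φ(50) = 20, φ(51) = 32, φ(52) = 24, φ(53) = 52, φ(54) = 18, φ(55) = 40, φ(56) = 24, φ(57) = 36, φ(58) = 28, φ(59) = 58, φ(60) = 16, φ(61) = 60, φ(62) = 30, φ(63) = 36, φ(64) = 32, φ(65) = 48, φ(66) = 20, φ(67) = 66, φ(68) = 32, φ(69) = 44, φ(70) = 24, φ(71) = 70, φ(72) = 24, φ(73) = 72, φ(74) = 36, φ(75) = 40, φ(76) = 36, φ(77) = 60, φ(78) = 24, φ(79) = 78, φ(80) = 32, φ(81) = 54, φ(82) = 40, φ(83) = 82, φ(84) = 24, φ(85) = 64, φ(86) = 42, φ(87) = 56, φ(88) = 40, φ(89) = 88, φ(90) = 24, φ(91) = 72, φ(92) = 44, φ(93) = 60, φ(94) = 46, φ(95) = 72, φ(96) = 32, φ(97) = 96, φ(98) = 42, φ(99) = 60, φ(100) = 40, φ(101) = 100, φ(102) = 32, φ(103) = 102, φ(104) = 48, φ(105) = 48, φ(106) = 52, φ(107) = 106, φ(108) = 36, φ(109) = 108, φ(110) = 40, φ(111) = 72, φ(112) = 48, φ(113) = 112, φ(114) = 36, φ(115) = 88, φ(116) = 56, φ(117) = 72, φ(118) = 58, φ(119) = 96, φ(120) = 32, φ(121) = 110, φ(122) = 60, φ(123) = 80, φ(124) = 60, φ(125) = 100, φ(126) = 36, φ(127) = 126, φ(128) = 64, φ(129) = 84, φ(130) = 48, φ(131) = 130, φ(132) = 40, φ(133) = 108, φ(134) = 66, φ(135) = 72, φ(136) = 64, φ(137) = 136, φ(138) = 44, φ(139) = 138, φ(140) = 48. Summing all 140 values: 6000. (Average order: Σ_{n ≤ x} φ(n) ~ (3/π²) x². For x = 140, (3/π²)·140² ≈ 5957.69.)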